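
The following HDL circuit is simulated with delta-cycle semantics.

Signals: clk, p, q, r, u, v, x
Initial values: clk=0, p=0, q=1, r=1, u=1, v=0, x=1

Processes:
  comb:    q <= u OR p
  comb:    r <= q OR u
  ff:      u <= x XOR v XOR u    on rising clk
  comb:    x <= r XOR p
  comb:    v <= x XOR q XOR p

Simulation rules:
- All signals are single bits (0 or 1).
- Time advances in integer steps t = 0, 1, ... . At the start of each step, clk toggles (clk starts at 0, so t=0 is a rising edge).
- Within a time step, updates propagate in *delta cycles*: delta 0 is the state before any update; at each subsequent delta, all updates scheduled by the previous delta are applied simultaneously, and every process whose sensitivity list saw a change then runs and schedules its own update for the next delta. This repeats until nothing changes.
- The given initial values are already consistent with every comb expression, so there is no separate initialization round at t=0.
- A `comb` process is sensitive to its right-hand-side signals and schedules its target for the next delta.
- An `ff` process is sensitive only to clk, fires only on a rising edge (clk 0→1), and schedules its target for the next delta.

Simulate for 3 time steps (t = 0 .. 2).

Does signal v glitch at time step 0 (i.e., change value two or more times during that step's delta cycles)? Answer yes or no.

t=0 Δ0: x=1 u=1 v=0 r=1 p=0 clk=0 q=1
  Δ1: clk:0→1
  Δ2: u:1→0
  Δ3: q:1→0
  Δ4: v:0→1, r:1→0
  Δ5: x:1→0
  Δ6: v:1→0
  (6Δ to stable)
t=1 Δ0: x=0 u=0 v=0 r=0 p=0 clk=1 q=0
  Δ1: clk:1→0
  (1Δ to stable)
t=2 Δ0: x=0 u=0 v=0 r=0 p=0 clk=0 q=0
  Δ1: clk:0→1
  (1Δ to stable)

yes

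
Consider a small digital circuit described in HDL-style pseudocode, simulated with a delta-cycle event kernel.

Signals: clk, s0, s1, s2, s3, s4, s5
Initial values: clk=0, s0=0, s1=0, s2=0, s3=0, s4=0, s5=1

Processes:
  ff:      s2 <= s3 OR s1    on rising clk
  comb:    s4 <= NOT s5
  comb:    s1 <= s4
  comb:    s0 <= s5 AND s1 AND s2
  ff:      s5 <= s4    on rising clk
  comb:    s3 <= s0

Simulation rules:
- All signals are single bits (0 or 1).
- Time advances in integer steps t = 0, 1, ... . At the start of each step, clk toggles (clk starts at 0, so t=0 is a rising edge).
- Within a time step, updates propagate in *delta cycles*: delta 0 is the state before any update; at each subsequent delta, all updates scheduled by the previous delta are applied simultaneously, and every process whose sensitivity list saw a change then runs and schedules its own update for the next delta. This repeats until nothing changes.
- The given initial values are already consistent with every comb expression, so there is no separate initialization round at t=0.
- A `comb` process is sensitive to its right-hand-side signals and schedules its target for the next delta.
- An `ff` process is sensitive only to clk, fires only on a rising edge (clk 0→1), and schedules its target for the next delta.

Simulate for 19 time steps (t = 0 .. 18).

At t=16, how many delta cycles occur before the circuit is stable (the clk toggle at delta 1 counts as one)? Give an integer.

4

[bits: clk,s2,s4,s5,s3,s0,s1]
t=0: Δ0=0001000 Δ1=1001000 Δ2=1000000 Δ3=1010000 Δ4=1010001 | 4Δ
t=1: Δ0=1010001 Δ1=0010001 | 1Δ
t=2: Δ0=0010001 Δ1=1010001 Δ2=1111001 Δ3=1101011 Δ4=1101110 Δ5=1101100 Δ6=1101000 | 6Δ
t=3: Δ0=1101000 Δ1=0101000 | 1Δ
t=4: Δ0=0101000 Δ1=1101000 Δ2=1000000 Δ3=1010000 Δ4=1010001 | 4Δ
t=5: Δ0=1010001 Δ1=0010001 | 1Δ
t=6: Δ0=0010001 Δ1=1010001 Δ2=1111001 Δ3=1101011 Δ4=1101110 Δ5=1101100 Δ6=1101000 | 6Δ
t=7: Δ0=1101000 Δ1=0101000 | 1Δ
t=8: Δ0=0101000 Δ1=1101000 Δ2=1000000 Δ3=1010000 Δ4=1010001 | 4Δ
t=9: Δ0=1010001 Δ1=0010001 | 1Δ
t=10: Δ0=0010001 Δ1=1010001 Δ2=1111001 Δ3=1101011 Δ4=1101110 Δ5=1101100 Δ6=1101000 | 6Δ
t=11: Δ0=1101000 Δ1=0101000 | 1Δ
t=12: Δ0=0101000 Δ1=1101000 Δ2=1000000 Δ3=1010000 Δ4=1010001 | 4Δ
t=13: Δ0=1010001 Δ1=0010001 | 1Δ
t=14: Δ0=0010001 Δ1=1010001 Δ2=1111001 Δ3=1101011 Δ4=1101110 Δ5=1101100 Δ6=1101000 | 6Δ
t=15: Δ0=1101000 Δ1=0101000 | 1Δ
t=16: Δ0=0101000 Δ1=1101000 Δ2=1000000 Δ3=1010000 Δ4=1010001 | 4Δ
t=17: Δ0=1010001 Δ1=0010001 | 1Δ
t=18: Δ0=0010001 Δ1=1010001 Δ2=1111001 Δ3=1101011 Δ4=1101110 Δ5=1101100 Δ6=1101000 | 6Δ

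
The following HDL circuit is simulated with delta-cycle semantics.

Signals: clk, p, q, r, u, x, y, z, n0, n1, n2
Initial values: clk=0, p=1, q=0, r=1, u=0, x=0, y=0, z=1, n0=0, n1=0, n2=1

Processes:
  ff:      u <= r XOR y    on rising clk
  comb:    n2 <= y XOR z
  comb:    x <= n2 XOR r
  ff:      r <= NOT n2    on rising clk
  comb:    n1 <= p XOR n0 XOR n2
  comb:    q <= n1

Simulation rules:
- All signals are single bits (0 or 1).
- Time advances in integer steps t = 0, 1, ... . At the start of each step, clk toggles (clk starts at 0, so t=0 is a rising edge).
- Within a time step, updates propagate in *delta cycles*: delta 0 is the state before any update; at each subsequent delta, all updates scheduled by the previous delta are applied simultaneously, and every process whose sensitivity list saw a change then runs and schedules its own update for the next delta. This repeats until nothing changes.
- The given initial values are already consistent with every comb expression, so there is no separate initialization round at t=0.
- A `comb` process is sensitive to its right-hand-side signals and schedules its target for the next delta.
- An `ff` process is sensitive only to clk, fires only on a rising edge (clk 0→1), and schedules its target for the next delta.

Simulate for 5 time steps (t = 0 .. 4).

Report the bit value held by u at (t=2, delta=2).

0

t0.Δ0 u=0 n2=1 x=0 z=1 y=0 n0=0 p=1 r=1 q=0 clk=0 n1=0
t0.Δ1 u=0 n2=1 x=0 z=1 y=0 n0=0 p=1 r=1 q=0 clk=1 n1=0
t0.Δ2 u=1 n2=1 x=0 z=1 y=0 n0=0 p=1 r=0 q=0 clk=1 n1=0
t0.Δ3 u=1 n2=1 x=1 z=1 y=0 n0=0 p=1 r=0 q=0 clk=1 n1=0
t1.Δ0 u=1 n2=1 x=1 z=1 y=0 n0=0 p=1 r=0 q=0 clk=1 n1=0
t1.Δ1 u=1 n2=1 x=1 z=1 y=0 n0=0 p=1 r=0 q=0 clk=0 n1=0
t2.Δ0 u=1 n2=1 x=1 z=1 y=0 n0=0 p=1 r=0 q=0 clk=0 n1=0
t2.Δ1 u=1 n2=1 x=1 z=1 y=0 n0=0 p=1 r=0 q=0 clk=1 n1=0
t2.Δ2 u=0 n2=1 x=1 z=1 y=0 n0=0 p=1 r=0 q=0 clk=1 n1=0
t3.Δ0 u=0 n2=1 x=1 z=1 y=0 n0=0 p=1 r=0 q=0 clk=1 n1=0
t3.Δ1 u=0 n2=1 x=1 z=1 y=0 n0=0 p=1 r=0 q=0 clk=0 n1=0
t4.Δ0 u=0 n2=1 x=1 z=1 y=0 n0=0 p=1 r=0 q=0 clk=0 n1=0
t4.Δ1 u=0 n2=1 x=1 z=1 y=0 n0=0 p=1 r=0 q=0 clk=1 n1=0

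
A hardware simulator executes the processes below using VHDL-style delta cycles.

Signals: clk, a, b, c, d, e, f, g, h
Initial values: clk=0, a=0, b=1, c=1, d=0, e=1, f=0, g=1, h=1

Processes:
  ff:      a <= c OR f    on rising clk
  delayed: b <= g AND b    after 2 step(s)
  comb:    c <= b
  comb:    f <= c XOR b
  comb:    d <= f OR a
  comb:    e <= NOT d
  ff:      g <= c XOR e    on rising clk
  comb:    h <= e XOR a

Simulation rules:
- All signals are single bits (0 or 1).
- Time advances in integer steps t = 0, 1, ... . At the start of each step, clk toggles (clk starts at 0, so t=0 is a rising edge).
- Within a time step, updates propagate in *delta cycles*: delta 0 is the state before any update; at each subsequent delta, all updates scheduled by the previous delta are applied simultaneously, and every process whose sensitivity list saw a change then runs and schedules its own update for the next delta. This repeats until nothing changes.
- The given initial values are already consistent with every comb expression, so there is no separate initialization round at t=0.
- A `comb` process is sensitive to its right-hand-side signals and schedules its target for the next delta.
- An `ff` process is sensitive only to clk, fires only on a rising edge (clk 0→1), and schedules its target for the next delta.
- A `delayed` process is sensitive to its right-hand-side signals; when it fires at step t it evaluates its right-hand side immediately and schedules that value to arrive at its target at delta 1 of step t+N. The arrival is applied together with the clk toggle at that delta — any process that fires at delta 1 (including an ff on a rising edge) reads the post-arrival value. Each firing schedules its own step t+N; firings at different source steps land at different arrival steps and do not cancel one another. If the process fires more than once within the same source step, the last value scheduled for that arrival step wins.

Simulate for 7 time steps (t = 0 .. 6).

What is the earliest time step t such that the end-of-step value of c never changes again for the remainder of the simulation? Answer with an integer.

t=0 Δ0: f=0 b=1 g=1 e=1 a=0 c=1 d=0 clk=0 h=1
  Δ1: clk:0→1
  Δ2: g:1→0, a:0→1
  Δ3: d:0→1, h:1→0
  Δ4: e:1→0
  Δ5: h:0→1
  (5Δ to stable)
t=1 Δ0: f=0 b=1 g=0 e=0 a=1 c=1 d=1 clk=1 h=1
  Δ1: clk:1→0
  (1Δ to stable)
t=2 Δ0: f=0 b=1 g=0 e=0 a=1 c=1 d=1 clk=0 h=1
  Δ1: b:1→0, clk:0→1
  Δ2: f:0→1, g:0→1, c:1→0
  Δ3: f:1→0
  (3Δ to stable)
t=3 Δ0: f=0 b=0 g=1 e=0 a=1 c=0 d=1 clk=1 h=1
  Δ1: clk:1→0
  (1Δ to stable)
t=4 Δ0: f=0 b=0 g=1 e=0 a=1 c=0 d=1 clk=0 h=1
  Δ1: clk:0→1
  Δ2: g:1→0, a:1→0
  Δ3: d:1→0, h:1→0
  Δ4: e:0→1
  Δ5: h:0→1
  (5Δ to stable)
t=5 Δ0: f=0 b=0 g=0 e=1 a=0 c=0 d=0 clk=1 h=1
  Δ1: clk:1→0
  (1Δ to stable)
t=6 Δ0: f=0 b=0 g=0 e=1 a=0 c=0 d=0 clk=0 h=1
  Δ1: clk:0→1
  Δ2: g:0→1
  (2Δ to stable)

2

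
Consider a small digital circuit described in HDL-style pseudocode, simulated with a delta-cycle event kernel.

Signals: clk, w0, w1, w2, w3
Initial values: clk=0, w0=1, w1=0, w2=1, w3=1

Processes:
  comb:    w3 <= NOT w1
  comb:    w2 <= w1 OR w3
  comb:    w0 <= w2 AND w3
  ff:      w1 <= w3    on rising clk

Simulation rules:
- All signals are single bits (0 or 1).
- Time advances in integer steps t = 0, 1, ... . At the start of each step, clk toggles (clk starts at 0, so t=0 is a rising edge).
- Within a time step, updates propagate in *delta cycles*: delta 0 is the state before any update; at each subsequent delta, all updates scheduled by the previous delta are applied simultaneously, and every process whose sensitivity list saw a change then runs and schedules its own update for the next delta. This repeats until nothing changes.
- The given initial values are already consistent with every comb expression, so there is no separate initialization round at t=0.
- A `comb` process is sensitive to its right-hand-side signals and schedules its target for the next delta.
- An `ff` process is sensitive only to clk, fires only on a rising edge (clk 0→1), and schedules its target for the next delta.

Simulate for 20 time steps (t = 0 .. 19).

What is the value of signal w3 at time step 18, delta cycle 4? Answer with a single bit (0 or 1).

1

t0.Δ0 w1=0 w3=1 w2=1 w0=1 clk=0
t0.Δ1 w1=0 w3=1 w2=1 w0=1 clk=1
t0.Δ2 w1=1 w3=1 w2=1 w0=1 clk=1
t0.Δ3 w1=1 w3=0 w2=1 w0=1 clk=1
t0.Δ4 w1=1 w3=0 w2=1 w0=0 clk=1
t1.Δ0 w1=1 w3=0 w2=1 w0=0 clk=1
t1.Δ1 w1=1 w3=0 w2=1 w0=0 clk=0
t2.Δ0 w1=1 w3=0 w2=1 w0=0 clk=0
t2.Δ1 w1=1 w3=0 w2=1 w0=0 clk=1
t2.Δ2 w1=0 w3=0 w2=1 w0=0 clk=1
t2.Δ3 w1=0 w3=1 w2=0 w0=0 clk=1
t2.Δ4 w1=0 w3=1 w2=1 w0=0 clk=1
t2.Δ5 w1=0 w3=1 w2=1 w0=1 clk=1
t3.Δ0 w1=0 w3=1 w2=1 w0=1 clk=1
t3.Δ1 w1=0 w3=1 w2=1 w0=1 clk=0
t4.Δ0 w1=0 w3=1 w2=1 w0=1 clk=0
t4.Δ1 w1=0 w3=1 w2=1 w0=1 clk=1
t4.Δ2 w1=1 w3=1 w2=1 w0=1 clk=1
t4.Δ3 w1=1 w3=0 w2=1 w0=1 clk=1
t4.Δ4 w1=1 w3=0 w2=1 w0=0 clk=1
t5.Δ0 w1=1 w3=0 w2=1 w0=0 clk=1
t5.Δ1 w1=1 w3=0 w2=1 w0=0 clk=0
t6.Δ0 w1=1 w3=0 w2=1 w0=0 clk=0
t6.Δ1 w1=1 w3=0 w2=1 w0=0 clk=1
t6.Δ2 w1=0 w3=0 w2=1 w0=0 clk=1
t6.Δ3 w1=0 w3=1 w2=0 w0=0 clk=1
t6.Δ4 w1=0 w3=1 w2=1 w0=0 clk=1
t6.Δ5 w1=0 w3=1 w2=1 w0=1 clk=1
t7.Δ0 w1=0 w3=1 w2=1 w0=1 clk=1
t7.Δ1 w1=0 w3=1 w2=1 w0=1 clk=0
t8.Δ0 w1=0 w3=1 w2=1 w0=1 clk=0
t8.Δ1 w1=0 w3=1 w2=1 w0=1 clk=1
t8.Δ2 w1=1 w3=1 w2=1 w0=1 clk=1
t8.Δ3 w1=1 w3=0 w2=1 w0=1 clk=1
t8.Δ4 w1=1 w3=0 w2=1 w0=0 clk=1
t9.Δ0 w1=1 w3=0 w2=1 w0=0 clk=1
t9.Δ1 w1=1 w3=0 w2=1 w0=0 clk=0
t10.Δ0 w1=1 w3=0 w2=1 w0=0 clk=0
t10.Δ1 w1=1 w3=0 w2=1 w0=0 clk=1
t10.Δ2 w1=0 w3=0 w2=1 w0=0 clk=1
t10.Δ3 w1=0 w3=1 w2=0 w0=0 clk=1
t10.Δ4 w1=0 w3=1 w2=1 w0=0 clk=1
t10.Δ5 w1=0 w3=1 w2=1 w0=1 clk=1
t11.Δ0 w1=0 w3=1 w2=1 w0=1 clk=1
t11.Δ1 w1=0 w3=1 w2=1 w0=1 clk=0
t12.Δ0 w1=0 w3=1 w2=1 w0=1 clk=0
t12.Δ1 w1=0 w3=1 w2=1 w0=1 clk=1
t12.Δ2 w1=1 w3=1 w2=1 w0=1 clk=1
t12.Δ3 w1=1 w3=0 w2=1 w0=1 clk=1
t12.Δ4 w1=1 w3=0 w2=1 w0=0 clk=1
t13.Δ0 w1=1 w3=0 w2=1 w0=0 clk=1
t13.Δ1 w1=1 w3=0 w2=1 w0=0 clk=0
t14.Δ0 w1=1 w3=0 w2=1 w0=0 clk=0
t14.Δ1 w1=1 w3=0 w2=1 w0=0 clk=1
t14.Δ2 w1=0 w3=0 w2=1 w0=0 clk=1
t14.Δ3 w1=0 w3=1 w2=0 w0=0 clk=1
t14.Δ4 w1=0 w3=1 w2=1 w0=0 clk=1
t14.Δ5 w1=0 w3=1 w2=1 w0=1 clk=1
t15.Δ0 w1=0 w3=1 w2=1 w0=1 clk=1
t15.Δ1 w1=0 w3=1 w2=1 w0=1 clk=0
t16.Δ0 w1=0 w3=1 w2=1 w0=1 clk=0
t16.Δ1 w1=0 w3=1 w2=1 w0=1 clk=1
t16.Δ2 w1=1 w3=1 w2=1 w0=1 clk=1
t16.Δ3 w1=1 w3=0 w2=1 w0=1 clk=1
t16.Δ4 w1=1 w3=0 w2=1 w0=0 clk=1
t17.Δ0 w1=1 w3=0 w2=1 w0=0 clk=1
t17.Δ1 w1=1 w3=0 w2=1 w0=0 clk=0
t18.Δ0 w1=1 w3=0 w2=1 w0=0 clk=0
t18.Δ1 w1=1 w3=0 w2=1 w0=0 clk=1
t18.Δ2 w1=0 w3=0 w2=1 w0=0 clk=1
t18.Δ3 w1=0 w3=1 w2=0 w0=0 clk=1
t18.Δ4 w1=0 w3=1 w2=1 w0=0 clk=1
t18.Δ5 w1=0 w3=1 w2=1 w0=1 clk=1
t19.Δ0 w1=0 w3=1 w2=1 w0=1 clk=1
t19.Δ1 w1=0 w3=1 w2=1 w0=1 clk=0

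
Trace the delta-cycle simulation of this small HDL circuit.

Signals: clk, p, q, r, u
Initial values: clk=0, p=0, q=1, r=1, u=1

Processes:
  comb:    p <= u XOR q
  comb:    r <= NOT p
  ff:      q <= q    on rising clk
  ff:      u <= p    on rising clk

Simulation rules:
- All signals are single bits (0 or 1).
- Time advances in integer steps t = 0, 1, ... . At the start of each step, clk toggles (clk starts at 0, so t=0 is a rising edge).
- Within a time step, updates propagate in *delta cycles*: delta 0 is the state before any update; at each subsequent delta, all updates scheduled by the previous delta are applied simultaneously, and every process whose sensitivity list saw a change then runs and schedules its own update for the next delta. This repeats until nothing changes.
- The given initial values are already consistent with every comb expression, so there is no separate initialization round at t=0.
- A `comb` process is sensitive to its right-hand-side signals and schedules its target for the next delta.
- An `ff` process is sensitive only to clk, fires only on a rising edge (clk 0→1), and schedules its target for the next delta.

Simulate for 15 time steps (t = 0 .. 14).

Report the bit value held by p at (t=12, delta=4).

t0.Δ0 p=0 clk=0 r=1 u=1 q=1
t0.Δ1 p=0 clk=1 r=1 u=1 q=1
t0.Δ2 p=0 clk=1 r=1 u=0 q=1
t0.Δ3 p=1 clk=1 r=1 u=0 q=1
t0.Δ4 p=1 clk=1 r=0 u=0 q=1
t1.Δ0 p=1 clk=1 r=0 u=0 q=1
t1.Δ1 p=1 clk=0 r=0 u=0 q=1
t2.Δ0 p=1 clk=0 r=0 u=0 q=1
t2.Δ1 p=1 clk=1 r=0 u=0 q=1
t2.Δ2 p=1 clk=1 r=0 u=1 q=1
t2.Δ3 p=0 clk=1 r=0 u=1 q=1
t2.Δ4 p=0 clk=1 r=1 u=1 q=1
t3.Δ0 p=0 clk=1 r=1 u=1 q=1
t3.Δ1 p=0 clk=0 r=1 u=1 q=1
t4.Δ0 p=0 clk=0 r=1 u=1 q=1
t4.Δ1 p=0 clk=1 r=1 u=1 q=1
t4.Δ2 p=0 clk=1 r=1 u=0 q=1
t4.Δ3 p=1 clk=1 r=1 u=0 q=1
t4.Δ4 p=1 clk=1 r=0 u=0 q=1
t5.Δ0 p=1 clk=1 r=0 u=0 q=1
t5.Δ1 p=1 clk=0 r=0 u=0 q=1
t6.Δ0 p=1 clk=0 r=0 u=0 q=1
t6.Δ1 p=1 clk=1 r=0 u=0 q=1
t6.Δ2 p=1 clk=1 r=0 u=1 q=1
t6.Δ3 p=0 clk=1 r=0 u=1 q=1
t6.Δ4 p=0 clk=1 r=1 u=1 q=1
t7.Δ0 p=0 clk=1 r=1 u=1 q=1
t7.Δ1 p=0 clk=0 r=1 u=1 q=1
t8.Δ0 p=0 clk=0 r=1 u=1 q=1
t8.Δ1 p=0 clk=1 r=1 u=1 q=1
t8.Δ2 p=0 clk=1 r=1 u=0 q=1
t8.Δ3 p=1 clk=1 r=1 u=0 q=1
t8.Δ4 p=1 clk=1 r=0 u=0 q=1
t9.Δ0 p=1 clk=1 r=0 u=0 q=1
t9.Δ1 p=1 clk=0 r=0 u=0 q=1
t10.Δ0 p=1 clk=0 r=0 u=0 q=1
t10.Δ1 p=1 clk=1 r=0 u=0 q=1
t10.Δ2 p=1 clk=1 r=0 u=1 q=1
t10.Δ3 p=0 clk=1 r=0 u=1 q=1
t10.Δ4 p=0 clk=1 r=1 u=1 q=1
t11.Δ0 p=0 clk=1 r=1 u=1 q=1
t11.Δ1 p=0 clk=0 r=1 u=1 q=1
t12.Δ0 p=0 clk=0 r=1 u=1 q=1
t12.Δ1 p=0 clk=1 r=1 u=1 q=1
t12.Δ2 p=0 clk=1 r=1 u=0 q=1
t12.Δ3 p=1 clk=1 r=1 u=0 q=1
t12.Δ4 p=1 clk=1 r=0 u=0 q=1
t13.Δ0 p=1 clk=1 r=0 u=0 q=1
t13.Δ1 p=1 clk=0 r=0 u=0 q=1
t14.Δ0 p=1 clk=0 r=0 u=0 q=1
t14.Δ1 p=1 clk=1 r=0 u=0 q=1
t14.Δ2 p=1 clk=1 r=0 u=1 q=1
t14.Δ3 p=0 clk=1 r=0 u=1 q=1
t14.Δ4 p=0 clk=1 r=1 u=1 q=1

1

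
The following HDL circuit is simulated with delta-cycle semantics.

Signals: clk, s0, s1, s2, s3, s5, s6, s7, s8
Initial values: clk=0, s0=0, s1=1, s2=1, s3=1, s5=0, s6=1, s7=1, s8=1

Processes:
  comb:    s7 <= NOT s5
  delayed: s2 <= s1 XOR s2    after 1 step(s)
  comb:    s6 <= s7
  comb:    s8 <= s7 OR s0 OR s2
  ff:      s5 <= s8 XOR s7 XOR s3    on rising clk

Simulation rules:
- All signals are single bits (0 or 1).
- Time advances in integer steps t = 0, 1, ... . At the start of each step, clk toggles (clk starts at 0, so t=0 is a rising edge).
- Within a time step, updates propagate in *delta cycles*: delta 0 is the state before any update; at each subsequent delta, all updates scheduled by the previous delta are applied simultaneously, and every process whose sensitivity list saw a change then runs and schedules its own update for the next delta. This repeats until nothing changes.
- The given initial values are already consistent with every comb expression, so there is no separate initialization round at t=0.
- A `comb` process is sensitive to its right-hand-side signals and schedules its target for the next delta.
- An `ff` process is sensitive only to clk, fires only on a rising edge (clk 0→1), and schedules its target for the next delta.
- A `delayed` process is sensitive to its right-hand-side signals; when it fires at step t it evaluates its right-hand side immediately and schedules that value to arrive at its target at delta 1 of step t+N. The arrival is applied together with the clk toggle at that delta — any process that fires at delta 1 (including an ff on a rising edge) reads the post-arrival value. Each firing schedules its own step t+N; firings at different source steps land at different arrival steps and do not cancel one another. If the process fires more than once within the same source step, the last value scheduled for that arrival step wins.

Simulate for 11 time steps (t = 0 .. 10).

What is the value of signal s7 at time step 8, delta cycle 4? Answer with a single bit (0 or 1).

0

t0.Δ0 s8=1 s6=1 s7=1 s3=1 s1=1 s5=0 s2=1 s0=0 clk=0
t0.Δ1 s8=1 s6=1 s7=1 s3=1 s1=1 s5=0 s2=1 s0=0 clk=1
t0.Δ2 s8=1 s6=1 s7=1 s3=1 s1=1 s5=1 s2=1 s0=0 clk=1
t0.Δ3 s8=1 s6=1 s7=0 s3=1 s1=1 s5=1 s2=1 s0=0 clk=1
t0.Δ4 s8=1 s6=0 s7=0 s3=1 s1=1 s5=1 s2=1 s0=0 clk=1
t1.Δ0 s8=1 s6=0 s7=0 s3=1 s1=1 s5=1 s2=1 s0=0 clk=1
t1.Δ1 s8=1 s6=0 s7=0 s3=1 s1=1 s5=1 s2=1 s0=0 clk=0
t2.Δ0 s8=1 s6=0 s7=0 s3=1 s1=1 s5=1 s2=1 s0=0 clk=0
t2.Δ1 s8=1 s6=0 s7=0 s3=1 s1=1 s5=1 s2=1 s0=0 clk=1
t2.Δ2 s8=1 s6=0 s7=0 s3=1 s1=1 s5=0 s2=1 s0=0 clk=1
t2.Δ3 s8=1 s6=0 s7=1 s3=1 s1=1 s5=0 s2=1 s0=0 clk=1
t2.Δ4 s8=1 s6=1 s7=1 s3=1 s1=1 s5=0 s2=1 s0=0 clk=1
t3.Δ0 s8=1 s6=1 s7=1 s3=1 s1=1 s5=0 s2=1 s0=0 clk=1
t3.Δ1 s8=1 s6=1 s7=1 s3=1 s1=1 s5=0 s2=1 s0=0 clk=0
t4.Δ0 s8=1 s6=1 s7=1 s3=1 s1=1 s5=0 s2=1 s0=0 clk=0
t4.Δ1 s8=1 s6=1 s7=1 s3=1 s1=1 s5=0 s2=1 s0=0 clk=1
t4.Δ2 s8=1 s6=1 s7=1 s3=1 s1=1 s5=1 s2=1 s0=0 clk=1
t4.Δ3 s8=1 s6=1 s7=0 s3=1 s1=1 s5=1 s2=1 s0=0 clk=1
t4.Δ4 s8=1 s6=0 s7=0 s3=1 s1=1 s5=1 s2=1 s0=0 clk=1
t5.Δ0 s8=1 s6=0 s7=0 s3=1 s1=1 s5=1 s2=1 s0=0 clk=1
t5.Δ1 s8=1 s6=0 s7=0 s3=1 s1=1 s5=1 s2=1 s0=0 clk=0
t6.Δ0 s8=1 s6=0 s7=0 s3=1 s1=1 s5=1 s2=1 s0=0 clk=0
t6.Δ1 s8=1 s6=0 s7=0 s3=1 s1=1 s5=1 s2=1 s0=0 clk=1
t6.Δ2 s8=1 s6=0 s7=0 s3=1 s1=1 s5=0 s2=1 s0=0 clk=1
t6.Δ3 s8=1 s6=0 s7=1 s3=1 s1=1 s5=0 s2=1 s0=0 clk=1
t6.Δ4 s8=1 s6=1 s7=1 s3=1 s1=1 s5=0 s2=1 s0=0 clk=1
t7.Δ0 s8=1 s6=1 s7=1 s3=1 s1=1 s5=0 s2=1 s0=0 clk=1
t7.Δ1 s8=1 s6=1 s7=1 s3=1 s1=1 s5=0 s2=1 s0=0 clk=0
t8.Δ0 s8=1 s6=1 s7=1 s3=1 s1=1 s5=0 s2=1 s0=0 clk=0
t8.Δ1 s8=1 s6=1 s7=1 s3=1 s1=1 s5=0 s2=1 s0=0 clk=1
t8.Δ2 s8=1 s6=1 s7=1 s3=1 s1=1 s5=1 s2=1 s0=0 clk=1
t8.Δ3 s8=1 s6=1 s7=0 s3=1 s1=1 s5=1 s2=1 s0=0 clk=1
t8.Δ4 s8=1 s6=0 s7=0 s3=1 s1=1 s5=1 s2=1 s0=0 clk=1
t9.Δ0 s8=1 s6=0 s7=0 s3=1 s1=1 s5=1 s2=1 s0=0 clk=1
t9.Δ1 s8=1 s6=0 s7=0 s3=1 s1=1 s5=1 s2=1 s0=0 clk=0
t10.Δ0 s8=1 s6=0 s7=0 s3=1 s1=1 s5=1 s2=1 s0=0 clk=0
t10.Δ1 s8=1 s6=0 s7=0 s3=1 s1=1 s5=1 s2=1 s0=0 clk=1
t10.Δ2 s8=1 s6=0 s7=0 s3=1 s1=1 s5=0 s2=1 s0=0 clk=1
t10.Δ3 s8=1 s6=0 s7=1 s3=1 s1=1 s5=0 s2=1 s0=0 clk=1
t10.Δ4 s8=1 s6=1 s7=1 s3=1 s1=1 s5=0 s2=1 s0=0 clk=1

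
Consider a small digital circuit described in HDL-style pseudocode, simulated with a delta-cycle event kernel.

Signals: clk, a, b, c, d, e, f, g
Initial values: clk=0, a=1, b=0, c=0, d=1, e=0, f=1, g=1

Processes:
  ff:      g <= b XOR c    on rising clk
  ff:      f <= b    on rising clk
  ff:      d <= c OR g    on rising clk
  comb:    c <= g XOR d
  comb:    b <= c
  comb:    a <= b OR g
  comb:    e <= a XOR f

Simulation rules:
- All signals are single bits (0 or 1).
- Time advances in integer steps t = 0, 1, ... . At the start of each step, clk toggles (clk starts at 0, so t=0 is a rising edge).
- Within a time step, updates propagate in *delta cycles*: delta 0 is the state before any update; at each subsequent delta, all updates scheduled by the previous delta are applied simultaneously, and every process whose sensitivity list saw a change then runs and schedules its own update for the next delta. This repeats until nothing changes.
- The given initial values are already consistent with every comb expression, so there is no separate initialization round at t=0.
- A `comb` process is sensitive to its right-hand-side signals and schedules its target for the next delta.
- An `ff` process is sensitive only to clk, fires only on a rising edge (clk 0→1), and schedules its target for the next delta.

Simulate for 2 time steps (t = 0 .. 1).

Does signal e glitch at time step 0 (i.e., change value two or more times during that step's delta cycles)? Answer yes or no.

yes

t=0 Δ0: b=0 f=1 a=1 clk=0 d=1 g=1 c=0 e=0
  Δ1: clk:0→1
  Δ2: f:1→0, g:1→0
  Δ3: a:1→0, c:0→1, e:0→1
  Δ4: b:0→1, e:1→0
  Δ5: a:0→1
  Δ6: e:0→1
  (6Δ to stable)
t=1 Δ0: b=1 f=0 a=1 clk=1 d=1 g=0 c=1 e=1
  Δ1: clk:1→0
  (1Δ to stable)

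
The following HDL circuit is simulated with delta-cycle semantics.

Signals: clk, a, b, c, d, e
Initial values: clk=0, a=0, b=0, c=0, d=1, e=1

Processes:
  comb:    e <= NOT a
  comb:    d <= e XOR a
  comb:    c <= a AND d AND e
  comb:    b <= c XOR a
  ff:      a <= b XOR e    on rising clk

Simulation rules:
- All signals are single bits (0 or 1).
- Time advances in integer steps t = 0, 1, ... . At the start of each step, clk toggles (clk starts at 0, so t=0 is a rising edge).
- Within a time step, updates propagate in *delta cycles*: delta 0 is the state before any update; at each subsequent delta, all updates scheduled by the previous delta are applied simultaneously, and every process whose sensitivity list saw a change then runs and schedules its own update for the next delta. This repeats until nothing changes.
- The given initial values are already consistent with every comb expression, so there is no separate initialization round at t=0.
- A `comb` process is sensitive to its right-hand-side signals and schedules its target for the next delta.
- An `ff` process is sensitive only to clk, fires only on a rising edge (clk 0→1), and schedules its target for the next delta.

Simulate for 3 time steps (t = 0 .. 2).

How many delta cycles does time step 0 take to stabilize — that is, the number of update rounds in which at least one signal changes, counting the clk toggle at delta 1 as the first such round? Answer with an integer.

[bits: e,clk,c,a,d,b]
t=0: Δ0=100010 Δ1=110010 Δ2=110110 Δ3=011101 Δ4=010110 Δ5=010111 | 5Δ
t=1: Δ0=010111 Δ1=000111 | 1Δ
t=2: Δ0=000111 Δ1=010111 | 1Δ

5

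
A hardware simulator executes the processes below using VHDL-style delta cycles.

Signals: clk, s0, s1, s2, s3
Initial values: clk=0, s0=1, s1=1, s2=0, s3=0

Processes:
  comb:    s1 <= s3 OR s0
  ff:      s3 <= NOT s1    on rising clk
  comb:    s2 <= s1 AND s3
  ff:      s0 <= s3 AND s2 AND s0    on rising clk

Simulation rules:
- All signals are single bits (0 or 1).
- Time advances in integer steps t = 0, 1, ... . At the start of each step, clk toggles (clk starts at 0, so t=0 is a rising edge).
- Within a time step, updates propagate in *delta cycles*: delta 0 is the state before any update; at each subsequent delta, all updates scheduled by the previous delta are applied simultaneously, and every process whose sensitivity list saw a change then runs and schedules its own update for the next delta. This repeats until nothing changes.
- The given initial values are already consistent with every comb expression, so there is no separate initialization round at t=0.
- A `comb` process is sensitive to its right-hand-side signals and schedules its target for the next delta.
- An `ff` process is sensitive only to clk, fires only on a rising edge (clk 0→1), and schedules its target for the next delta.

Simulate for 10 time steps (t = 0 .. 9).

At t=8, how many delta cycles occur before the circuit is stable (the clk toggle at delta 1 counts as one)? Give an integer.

3

[bits: s2,clk,s3,s0,s1]
t=0: Δ0=00011 Δ1=01011 Δ2=01001 Δ3=01000 | 3Δ
t=1: Δ0=01000 Δ1=00000 | 1Δ
t=2: Δ0=00000 Δ1=01000 Δ2=01100 Δ3=01101 Δ4=11101 | 4Δ
t=3: Δ0=11101 Δ1=10101 | 1Δ
t=4: Δ0=10101 Δ1=11101 Δ2=11001 Δ3=01000 | 3Δ
t=5: Δ0=01000 Δ1=00000 | 1Δ
t=6: Δ0=00000 Δ1=01000 Δ2=01100 Δ3=01101 Δ4=11101 | 4Δ
t=7: Δ0=11101 Δ1=10101 | 1Δ
t=8: Δ0=10101 Δ1=11101 Δ2=11001 Δ3=01000 | 3Δ
t=9: Δ0=01000 Δ1=00000 | 1Δ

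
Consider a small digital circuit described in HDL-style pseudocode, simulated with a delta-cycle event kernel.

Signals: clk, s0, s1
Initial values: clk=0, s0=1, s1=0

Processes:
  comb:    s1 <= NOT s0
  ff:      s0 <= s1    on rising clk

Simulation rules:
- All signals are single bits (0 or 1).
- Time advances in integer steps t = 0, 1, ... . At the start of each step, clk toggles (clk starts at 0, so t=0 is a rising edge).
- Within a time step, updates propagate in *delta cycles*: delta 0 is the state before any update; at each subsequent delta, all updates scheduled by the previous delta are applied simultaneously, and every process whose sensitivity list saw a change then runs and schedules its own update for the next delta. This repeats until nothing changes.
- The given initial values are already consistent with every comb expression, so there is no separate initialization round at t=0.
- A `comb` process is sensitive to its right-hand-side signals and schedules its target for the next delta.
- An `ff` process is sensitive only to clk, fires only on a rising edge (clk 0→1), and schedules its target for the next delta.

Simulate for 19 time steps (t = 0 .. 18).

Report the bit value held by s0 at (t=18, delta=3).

1

t=0 Δ0: clk=0 s1=0 s0=1
  Δ1: clk:0→1
  Δ2: s0:1→0
  Δ3: s1:0→1
  (3Δ to stable)
t=1 Δ0: clk=1 s1=1 s0=0
  Δ1: clk:1→0
  (1Δ to stable)
t=2 Δ0: clk=0 s1=1 s0=0
  Δ1: clk:0→1
  Δ2: s0:0→1
  Δ3: s1:1→0
  (3Δ to stable)
t=3 Δ0: clk=1 s1=0 s0=1
  Δ1: clk:1→0
  (1Δ to stable)
t=4 Δ0: clk=0 s1=0 s0=1
  Δ1: clk:0→1
  Δ2: s0:1→0
  Δ3: s1:0→1
  (3Δ to stable)
t=5 Δ0: clk=1 s1=1 s0=0
  Δ1: clk:1→0
  (1Δ to stable)
t=6 Δ0: clk=0 s1=1 s0=0
  Δ1: clk:0→1
  Δ2: s0:0→1
  Δ3: s1:1→0
  (3Δ to stable)
t=7 Δ0: clk=1 s1=0 s0=1
  Δ1: clk:1→0
  (1Δ to stable)
t=8 Δ0: clk=0 s1=0 s0=1
  Δ1: clk:0→1
  Δ2: s0:1→0
  Δ3: s1:0→1
  (3Δ to stable)
t=9 Δ0: clk=1 s1=1 s0=0
  Δ1: clk:1→0
  (1Δ to stable)
t=10 Δ0: clk=0 s1=1 s0=0
  Δ1: clk:0→1
  Δ2: s0:0→1
  Δ3: s1:1→0
  (3Δ to stable)
t=11 Δ0: clk=1 s1=0 s0=1
  Δ1: clk:1→0
  (1Δ to stable)
t=12 Δ0: clk=0 s1=0 s0=1
  Δ1: clk:0→1
  Δ2: s0:1→0
  Δ3: s1:0→1
  (3Δ to stable)
t=13 Δ0: clk=1 s1=1 s0=0
  Δ1: clk:1→0
  (1Δ to stable)
t=14 Δ0: clk=0 s1=1 s0=0
  Δ1: clk:0→1
  Δ2: s0:0→1
  Δ3: s1:1→0
  (3Δ to stable)
t=15 Δ0: clk=1 s1=0 s0=1
  Δ1: clk:1→0
  (1Δ to stable)
t=16 Δ0: clk=0 s1=0 s0=1
  Δ1: clk:0→1
  Δ2: s0:1→0
  Δ3: s1:0→1
  (3Δ to stable)
t=17 Δ0: clk=1 s1=1 s0=0
  Δ1: clk:1→0
  (1Δ to stable)
t=18 Δ0: clk=0 s1=1 s0=0
  Δ1: clk:0→1
  Δ2: s0:0→1
  Δ3: s1:1→0
  (3Δ to stable)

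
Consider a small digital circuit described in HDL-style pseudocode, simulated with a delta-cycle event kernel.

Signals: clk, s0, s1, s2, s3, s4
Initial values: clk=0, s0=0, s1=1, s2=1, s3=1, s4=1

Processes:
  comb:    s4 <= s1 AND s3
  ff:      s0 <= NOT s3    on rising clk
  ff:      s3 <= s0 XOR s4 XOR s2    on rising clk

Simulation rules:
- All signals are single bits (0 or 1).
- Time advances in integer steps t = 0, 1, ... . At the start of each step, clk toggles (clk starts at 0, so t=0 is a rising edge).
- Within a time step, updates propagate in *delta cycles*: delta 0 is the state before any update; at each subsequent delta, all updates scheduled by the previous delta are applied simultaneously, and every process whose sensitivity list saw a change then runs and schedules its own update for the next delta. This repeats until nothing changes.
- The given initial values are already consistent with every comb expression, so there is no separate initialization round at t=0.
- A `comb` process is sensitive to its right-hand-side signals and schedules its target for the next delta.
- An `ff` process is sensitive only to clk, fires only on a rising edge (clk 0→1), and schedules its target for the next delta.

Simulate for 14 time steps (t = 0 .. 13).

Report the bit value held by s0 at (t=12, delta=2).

0

t=0 Δ0: s4=1 clk=0 s3=1 s0=0 s2=1 s1=1
  Δ1: clk:0→1
  Δ2: s3:1→0
  Δ3: s4:1→0
  (3Δ to stable)
t=1 Δ0: s4=0 clk=1 s3=0 s0=0 s2=1 s1=1
  Δ1: clk:1→0
  (1Δ to stable)
t=2 Δ0: s4=0 clk=0 s3=0 s0=0 s2=1 s1=1
  Δ1: clk:0→1
  Δ2: s3:0→1, s0:0→1
  Δ3: s4:0→1
  (3Δ to stable)
t=3 Δ0: s4=1 clk=1 s3=1 s0=1 s2=1 s1=1
  Δ1: clk:1→0
  (1Δ to stable)
t=4 Δ0: s4=1 clk=0 s3=1 s0=1 s2=1 s1=1
  Δ1: clk:0→1
  Δ2: s0:1→0
  (2Δ to stable)
t=5 Δ0: s4=1 clk=1 s3=1 s0=0 s2=1 s1=1
  Δ1: clk:1→0
  (1Δ to stable)
t=6 Δ0: s4=1 clk=0 s3=1 s0=0 s2=1 s1=1
  Δ1: clk:0→1
  Δ2: s3:1→0
  Δ3: s4:1→0
  (3Δ to stable)
t=7 Δ0: s4=0 clk=1 s3=0 s0=0 s2=1 s1=1
  Δ1: clk:1→0
  (1Δ to stable)
t=8 Δ0: s4=0 clk=0 s3=0 s0=0 s2=1 s1=1
  Δ1: clk:0→1
  Δ2: s3:0→1, s0:0→1
  Δ3: s4:0→1
  (3Δ to stable)
t=9 Δ0: s4=1 clk=1 s3=1 s0=1 s2=1 s1=1
  Δ1: clk:1→0
  (1Δ to stable)
t=10 Δ0: s4=1 clk=0 s3=1 s0=1 s2=1 s1=1
  Δ1: clk:0→1
  Δ2: s0:1→0
  (2Δ to stable)
t=11 Δ0: s4=1 clk=1 s3=1 s0=0 s2=1 s1=1
  Δ1: clk:1→0
  (1Δ to stable)
t=12 Δ0: s4=1 clk=0 s3=1 s0=0 s2=1 s1=1
  Δ1: clk:0→1
  Δ2: s3:1→0
  Δ3: s4:1→0
  (3Δ to stable)
t=13 Δ0: s4=0 clk=1 s3=0 s0=0 s2=1 s1=1
  Δ1: clk:1→0
  (1Δ to stable)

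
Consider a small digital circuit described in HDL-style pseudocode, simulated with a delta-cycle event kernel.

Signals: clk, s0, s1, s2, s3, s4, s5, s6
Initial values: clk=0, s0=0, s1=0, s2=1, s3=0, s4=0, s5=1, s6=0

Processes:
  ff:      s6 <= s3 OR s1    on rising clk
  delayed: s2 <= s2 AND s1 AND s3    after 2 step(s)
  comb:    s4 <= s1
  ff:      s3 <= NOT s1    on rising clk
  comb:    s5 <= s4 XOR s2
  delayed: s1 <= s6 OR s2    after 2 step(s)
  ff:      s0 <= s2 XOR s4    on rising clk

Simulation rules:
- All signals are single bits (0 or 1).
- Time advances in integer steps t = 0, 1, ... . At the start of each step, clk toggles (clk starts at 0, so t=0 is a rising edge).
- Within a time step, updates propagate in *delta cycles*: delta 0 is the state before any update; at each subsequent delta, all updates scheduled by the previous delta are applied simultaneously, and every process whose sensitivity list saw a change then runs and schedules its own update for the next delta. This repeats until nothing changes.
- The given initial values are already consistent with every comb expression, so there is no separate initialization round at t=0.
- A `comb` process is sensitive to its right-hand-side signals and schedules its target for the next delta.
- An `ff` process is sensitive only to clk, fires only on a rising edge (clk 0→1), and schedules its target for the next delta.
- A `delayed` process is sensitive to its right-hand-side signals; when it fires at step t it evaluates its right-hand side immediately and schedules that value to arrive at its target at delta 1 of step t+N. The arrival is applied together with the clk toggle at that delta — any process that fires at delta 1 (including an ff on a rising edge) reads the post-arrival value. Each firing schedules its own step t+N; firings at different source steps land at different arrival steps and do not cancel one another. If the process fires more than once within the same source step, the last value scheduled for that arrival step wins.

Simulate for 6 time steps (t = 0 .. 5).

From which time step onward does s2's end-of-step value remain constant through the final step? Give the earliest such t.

2

[bits: s6,s4,s3,s0,s1,s2,s5,clk]
t=0: Δ0=00000110 Δ1=00000111 Δ2=00110111 | 2Δ
t=1: Δ0=00110111 Δ1=00110110 | 1Δ
t=2: Δ0=00110110 Δ1=00110011 Δ2=10100001 | 2Δ
t=3: Δ0=10100001 Δ1=10100000 | 1Δ
t=4: Δ0=10100000 Δ1=10101001 Δ2=11001001 Δ3=11001011 | 3Δ
t=5: Δ0=11001011 Δ1=11001010 | 1Δ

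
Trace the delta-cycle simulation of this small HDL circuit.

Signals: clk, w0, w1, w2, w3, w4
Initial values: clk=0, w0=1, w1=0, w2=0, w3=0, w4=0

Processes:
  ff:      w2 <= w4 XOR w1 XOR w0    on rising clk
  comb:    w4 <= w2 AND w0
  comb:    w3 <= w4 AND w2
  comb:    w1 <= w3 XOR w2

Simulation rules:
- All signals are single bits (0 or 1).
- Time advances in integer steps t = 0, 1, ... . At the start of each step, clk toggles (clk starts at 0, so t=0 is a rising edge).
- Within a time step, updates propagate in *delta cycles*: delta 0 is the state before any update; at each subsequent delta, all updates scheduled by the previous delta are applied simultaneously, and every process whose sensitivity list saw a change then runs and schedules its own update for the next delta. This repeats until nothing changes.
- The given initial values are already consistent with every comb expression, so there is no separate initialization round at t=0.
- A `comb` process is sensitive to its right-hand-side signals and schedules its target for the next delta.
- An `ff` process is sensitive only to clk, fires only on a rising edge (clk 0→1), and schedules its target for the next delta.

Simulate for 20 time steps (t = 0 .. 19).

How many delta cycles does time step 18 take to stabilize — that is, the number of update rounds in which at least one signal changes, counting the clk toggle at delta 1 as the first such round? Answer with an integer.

4

t0.Δ0 w2=0 w3=0 clk=0 w4=0 w1=0 w0=1
t0.Δ1 w2=0 w3=0 clk=1 w4=0 w1=0 w0=1
t0.Δ2 w2=1 w3=0 clk=1 w4=0 w1=0 w0=1
t0.Δ3 w2=1 w3=0 clk=1 w4=1 w1=1 w0=1
t0.Δ4 w2=1 w3=1 clk=1 w4=1 w1=1 w0=1
t0.Δ5 w2=1 w3=1 clk=1 w4=1 w1=0 w0=1
t1.Δ0 w2=1 w3=1 clk=1 w4=1 w1=0 w0=1
t1.Δ1 w2=1 w3=1 clk=0 w4=1 w1=0 w0=1
t2.Δ0 w2=1 w3=1 clk=0 w4=1 w1=0 w0=1
t2.Δ1 w2=1 w3=1 clk=1 w4=1 w1=0 w0=1
t2.Δ2 w2=0 w3=1 clk=1 w4=1 w1=0 w0=1
t2.Δ3 w2=0 w3=0 clk=1 w4=0 w1=1 w0=1
t2.Δ4 w2=0 w3=0 clk=1 w4=0 w1=0 w0=1
t3.Δ0 w2=0 w3=0 clk=1 w4=0 w1=0 w0=1
t3.Δ1 w2=0 w3=0 clk=0 w4=0 w1=0 w0=1
t4.Δ0 w2=0 w3=0 clk=0 w4=0 w1=0 w0=1
t4.Δ1 w2=0 w3=0 clk=1 w4=0 w1=0 w0=1
t4.Δ2 w2=1 w3=0 clk=1 w4=0 w1=0 w0=1
t4.Δ3 w2=1 w3=0 clk=1 w4=1 w1=1 w0=1
t4.Δ4 w2=1 w3=1 clk=1 w4=1 w1=1 w0=1
t4.Δ5 w2=1 w3=1 clk=1 w4=1 w1=0 w0=1
t5.Δ0 w2=1 w3=1 clk=1 w4=1 w1=0 w0=1
t5.Δ1 w2=1 w3=1 clk=0 w4=1 w1=0 w0=1
t6.Δ0 w2=1 w3=1 clk=0 w4=1 w1=0 w0=1
t6.Δ1 w2=1 w3=1 clk=1 w4=1 w1=0 w0=1
t6.Δ2 w2=0 w3=1 clk=1 w4=1 w1=0 w0=1
t6.Δ3 w2=0 w3=0 clk=1 w4=0 w1=1 w0=1
t6.Δ4 w2=0 w3=0 clk=1 w4=0 w1=0 w0=1
t7.Δ0 w2=0 w3=0 clk=1 w4=0 w1=0 w0=1
t7.Δ1 w2=0 w3=0 clk=0 w4=0 w1=0 w0=1
t8.Δ0 w2=0 w3=0 clk=0 w4=0 w1=0 w0=1
t8.Δ1 w2=0 w3=0 clk=1 w4=0 w1=0 w0=1
t8.Δ2 w2=1 w3=0 clk=1 w4=0 w1=0 w0=1
t8.Δ3 w2=1 w3=0 clk=1 w4=1 w1=1 w0=1
t8.Δ4 w2=1 w3=1 clk=1 w4=1 w1=1 w0=1
t8.Δ5 w2=1 w3=1 clk=1 w4=1 w1=0 w0=1
t9.Δ0 w2=1 w3=1 clk=1 w4=1 w1=0 w0=1
t9.Δ1 w2=1 w3=1 clk=0 w4=1 w1=0 w0=1
t10.Δ0 w2=1 w3=1 clk=0 w4=1 w1=0 w0=1
t10.Δ1 w2=1 w3=1 clk=1 w4=1 w1=0 w0=1
t10.Δ2 w2=0 w3=1 clk=1 w4=1 w1=0 w0=1
t10.Δ3 w2=0 w3=0 clk=1 w4=0 w1=1 w0=1
t10.Δ4 w2=0 w3=0 clk=1 w4=0 w1=0 w0=1
t11.Δ0 w2=0 w3=0 clk=1 w4=0 w1=0 w0=1
t11.Δ1 w2=0 w3=0 clk=0 w4=0 w1=0 w0=1
t12.Δ0 w2=0 w3=0 clk=0 w4=0 w1=0 w0=1
t12.Δ1 w2=0 w3=0 clk=1 w4=0 w1=0 w0=1
t12.Δ2 w2=1 w3=0 clk=1 w4=0 w1=0 w0=1
t12.Δ3 w2=1 w3=0 clk=1 w4=1 w1=1 w0=1
t12.Δ4 w2=1 w3=1 clk=1 w4=1 w1=1 w0=1
t12.Δ5 w2=1 w3=1 clk=1 w4=1 w1=0 w0=1
t13.Δ0 w2=1 w3=1 clk=1 w4=1 w1=0 w0=1
t13.Δ1 w2=1 w3=1 clk=0 w4=1 w1=0 w0=1
t14.Δ0 w2=1 w3=1 clk=0 w4=1 w1=0 w0=1
t14.Δ1 w2=1 w3=1 clk=1 w4=1 w1=0 w0=1
t14.Δ2 w2=0 w3=1 clk=1 w4=1 w1=0 w0=1
t14.Δ3 w2=0 w3=0 clk=1 w4=0 w1=1 w0=1
t14.Δ4 w2=0 w3=0 clk=1 w4=0 w1=0 w0=1
t15.Δ0 w2=0 w3=0 clk=1 w4=0 w1=0 w0=1
t15.Δ1 w2=0 w3=0 clk=0 w4=0 w1=0 w0=1
t16.Δ0 w2=0 w3=0 clk=0 w4=0 w1=0 w0=1
t16.Δ1 w2=0 w3=0 clk=1 w4=0 w1=0 w0=1
t16.Δ2 w2=1 w3=0 clk=1 w4=0 w1=0 w0=1
t16.Δ3 w2=1 w3=0 clk=1 w4=1 w1=1 w0=1
t16.Δ4 w2=1 w3=1 clk=1 w4=1 w1=1 w0=1
t16.Δ5 w2=1 w3=1 clk=1 w4=1 w1=0 w0=1
t17.Δ0 w2=1 w3=1 clk=1 w4=1 w1=0 w0=1
t17.Δ1 w2=1 w3=1 clk=0 w4=1 w1=0 w0=1
t18.Δ0 w2=1 w3=1 clk=0 w4=1 w1=0 w0=1
t18.Δ1 w2=1 w3=1 clk=1 w4=1 w1=0 w0=1
t18.Δ2 w2=0 w3=1 clk=1 w4=1 w1=0 w0=1
t18.Δ3 w2=0 w3=0 clk=1 w4=0 w1=1 w0=1
t18.Δ4 w2=0 w3=0 clk=1 w4=0 w1=0 w0=1
t19.Δ0 w2=0 w3=0 clk=1 w4=0 w1=0 w0=1
t19.Δ1 w2=0 w3=0 clk=0 w4=0 w1=0 w0=1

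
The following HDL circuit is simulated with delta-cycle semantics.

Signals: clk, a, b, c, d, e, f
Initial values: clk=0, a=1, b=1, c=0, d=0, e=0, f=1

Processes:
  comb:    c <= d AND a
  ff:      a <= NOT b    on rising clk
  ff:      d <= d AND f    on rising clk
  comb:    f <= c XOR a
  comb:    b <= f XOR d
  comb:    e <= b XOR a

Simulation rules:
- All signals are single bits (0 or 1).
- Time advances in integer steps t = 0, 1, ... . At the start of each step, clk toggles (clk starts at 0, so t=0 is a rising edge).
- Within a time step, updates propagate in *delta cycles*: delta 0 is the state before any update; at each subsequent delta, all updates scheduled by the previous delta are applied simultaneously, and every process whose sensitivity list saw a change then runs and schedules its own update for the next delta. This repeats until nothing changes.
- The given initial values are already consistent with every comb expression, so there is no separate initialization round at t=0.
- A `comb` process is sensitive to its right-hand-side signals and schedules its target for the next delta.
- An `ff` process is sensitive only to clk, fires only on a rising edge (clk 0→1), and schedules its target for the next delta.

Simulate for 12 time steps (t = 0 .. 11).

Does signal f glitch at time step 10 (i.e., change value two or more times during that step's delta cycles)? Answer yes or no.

t=0 Δ0: f=1 clk=0 e=0 c=0 b=1 a=1 d=0
  Δ1: clk:0→1
  Δ2: a:1→0
  Δ3: f:1→0, e:0→1
  Δ4: b:1→0
  Δ5: e:1→0
  (5Δ to stable)
t=1 Δ0: f=0 clk=1 e=0 c=0 b=0 a=0 d=0
  Δ1: clk:1→0
  (1Δ to stable)
t=2 Δ0: f=0 clk=0 e=0 c=0 b=0 a=0 d=0
  Δ1: clk:0→1
  Δ2: a:0→1
  Δ3: f:0→1, e:0→1
  Δ4: b:0→1
  Δ5: e:1→0
  (5Δ to stable)
t=3 Δ0: f=1 clk=1 e=0 c=0 b=1 a=1 d=0
  Δ1: clk:1→0
  (1Δ to stable)
t=4 Δ0: f=1 clk=0 e=0 c=0 b=1 a=1 d=0
  Δ1: clk:0→1
  Δ2: a:1→0
  Δ3: f:1→0, e:0→1
  Δ4: b:1→0
  Δ5: e:1→0
  (5Δ to stable)
t=5 Δ0: f=0 clk=1 e=0 c=0 b=0 a=0 d=0
  Δ1: clk:1→0
  (1Δ to stable)
t=6 Δ0: f=0 clk=0 e=0 c=0 b=0 a=0 d=0
  Δ1: clk:0→1
  Δ2: a:0→1
  Δ3: f:0→1, e:0→1
  Δ4: b:0→1
  Δ5: e:1→0
  (5Δ to stable)
t=7 Δ0: f=1 clk=1 e=0 c=0 b=1 a=1 d=0
  Δ1: clk:1→0
  (1Δ to stable)
t=8 Δ0: f=1 clk=0 e=0 c=0 b=1 a=1 d=0
  Δ1: clk:0→1
  Δ2: a:1→0
  Δ3: f:1→0, e:0→1
  Δ4: b:1→0
  Δ5: e:1→0
  (5Δ to stable)
t=9 Δ0: f=0 clk=1 e=0 c=0 b=0 a=0 d=0
  Δ1: clk:1→0
  (1Δ to stable)
t=10 Δ0: f=0 clk=0 e=0 c=0 b=0 a=0 d=0
  Δ1: clk:0→1
  Δ2: a:0→1
  Δ3: f:0→1, e:0→1
  Δ4: b:0→1
  Δ5: e:1→0
  (5Δ to stable)
t=11 Δ0: f=1 clk=1 e=0 c=0 b=1 a=1 d=0
  Δ1: clk:1→0
  (1Δ to stable)

no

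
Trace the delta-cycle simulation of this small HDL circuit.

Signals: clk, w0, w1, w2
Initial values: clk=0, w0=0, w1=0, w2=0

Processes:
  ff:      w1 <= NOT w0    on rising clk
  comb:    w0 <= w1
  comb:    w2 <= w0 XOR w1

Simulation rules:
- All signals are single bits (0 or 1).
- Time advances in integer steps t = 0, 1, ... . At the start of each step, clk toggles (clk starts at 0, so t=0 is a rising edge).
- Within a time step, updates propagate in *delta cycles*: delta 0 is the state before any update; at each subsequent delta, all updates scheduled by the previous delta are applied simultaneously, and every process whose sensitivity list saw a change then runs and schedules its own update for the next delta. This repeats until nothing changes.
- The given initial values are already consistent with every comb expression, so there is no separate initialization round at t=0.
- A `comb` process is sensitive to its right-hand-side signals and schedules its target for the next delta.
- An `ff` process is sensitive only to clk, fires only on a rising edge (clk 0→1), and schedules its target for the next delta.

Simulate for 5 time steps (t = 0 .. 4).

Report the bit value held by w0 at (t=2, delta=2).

1

t0.Δ0 w2=0 w1=0 w0=0 clk=0
t0.Δ1 w2=0 w1=0 w0=0 clk=1
t0.Δ2 w2=0 w1=1 w0=0 clk=1
t0.Δ3 w2=1 w1=1 w0=1 clk=1
t0.Δ4 w2=0 w1=1 w0=1 clk=1
t1.Δ0 w2=0 w1=1 w0=1 clk=1
t1.Δ1 w2=0 w1=1 w0=1 clk=0
t2.Δ0 w2=0 w1=1 w0=1 clk=0
t2.Δ1 w2=0 w1=1 w0=1 clk=1
t2.Δ2 w2=0 w1=0 w0=1 clk=1
t2.Δ3 w2=1 w1=0 w0=0 clk=1
t2.Δ4 w2=0 w1=0 w0=0 clk=1
t3.Δ0 w2=0 w1=0 w0=0 clk=1
t3.Δ1 w2=0 w1=0 w0=0 clk=0
t4.Δ0 w2=0 w1=0 w0=0 clk=0
t4.Δ1 w2=0 w1=0 w0=0 clk=1
t4.Δ2 w2=0 w1=1 w0=0 clk=1
t4.Δ3 w2=1 w1=1 w0=1 clk=1
t4.Δ4 w2=0 w1=1 w0=1 clk=1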